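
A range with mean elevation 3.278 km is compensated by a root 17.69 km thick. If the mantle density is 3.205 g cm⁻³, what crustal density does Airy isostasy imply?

ρ_c h = (ρ_m − ρ_c) r → ρ_c (h + r) = ρ_m r → ρ_c = ρ_m r / (h + r).
ρ_c = 3.205 × 17.69 km / (3.278 km + 17.69 km) = 2.7 g cm⁻³.

2.7 g cm⁻³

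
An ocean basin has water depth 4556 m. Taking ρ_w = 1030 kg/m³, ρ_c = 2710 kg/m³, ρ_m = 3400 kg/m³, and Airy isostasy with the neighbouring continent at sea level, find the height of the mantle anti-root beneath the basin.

For local isostatic compensation: replacing crust with seawater at the top is compensated by replacing crust with mantle at the base: d (ρ_c − ρ_w) = a (ρ_m − ρ_c).
a = d (ρ_c − ρ_w)/(ρ_m − ρ_c) = 4556 m × 1680/690 = 11100 m.

11100 m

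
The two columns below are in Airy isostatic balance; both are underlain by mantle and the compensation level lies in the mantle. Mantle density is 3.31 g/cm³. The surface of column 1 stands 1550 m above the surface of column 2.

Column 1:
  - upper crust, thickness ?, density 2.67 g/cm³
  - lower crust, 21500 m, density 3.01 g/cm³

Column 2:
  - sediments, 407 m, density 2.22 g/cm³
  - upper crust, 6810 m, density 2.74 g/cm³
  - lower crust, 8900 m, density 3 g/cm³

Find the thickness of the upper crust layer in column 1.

Take the compensation level at the base of the deeper column (depth z_c below the surface of column 1) and equate Σ ρ_i t_i down to z_c; mantle fills any gap and the z_c terms cancel.
Column 1: x×2.67 + 21500×3.01 + (z_c − 21500 − x)×3.31
Column 2: 1550×0 + 407×2.22 + 6810×2.74 + 8900×3 + (z_c − 1550 − 16117)×3.31
The z_c×3.31 term appears on both sides and cancels. Collect the known terms of each column as K = Σ(ρt)_known − 3.31 × (depth of known layers): K_1 = 64715 − 3.31×21500 = −6450; K_2 = 46262.94 − 3.31×(1550 + 16117) = −12214.83.
Balance: K_1 − x×(3.31 − 2.67) = K_2, so x = (K_1 − K_2)/(3.31 − 2.67) = 5764.83/0.64 = 9010 m.

9010 m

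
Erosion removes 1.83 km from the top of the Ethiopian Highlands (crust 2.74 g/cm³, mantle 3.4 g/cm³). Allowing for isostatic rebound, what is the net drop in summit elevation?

0.355 km

Rebound u = e ρ_c/ρ_m = 1.83 km × 2.74/3.4 = 1.475 km.
Net surface drop = e − u = 1.83 km − 1.475 km = e (ρ_m − ρ_c)/ρ_m = 0.355 km.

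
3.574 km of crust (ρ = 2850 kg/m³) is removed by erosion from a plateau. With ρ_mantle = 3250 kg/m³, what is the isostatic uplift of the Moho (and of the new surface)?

Unloading: uplift u = e ρ_c/ρ_m = 3.574 km × 2850/3250 = 3.13 km.

3.13 km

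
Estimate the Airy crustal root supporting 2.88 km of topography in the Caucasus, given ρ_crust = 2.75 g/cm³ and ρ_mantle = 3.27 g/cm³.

15.2 km

By Archimedes' principle applied to the lithosphere: the weight of the topography is balanced by the buoyancy of the root, ρ_c h = (ρ_m − ρ_c) r.
r = h · ρ_c / (ρ_m − ρ_c) = 2.88 km × 2.75 / (3.27 − 2.75) = 15.2 km.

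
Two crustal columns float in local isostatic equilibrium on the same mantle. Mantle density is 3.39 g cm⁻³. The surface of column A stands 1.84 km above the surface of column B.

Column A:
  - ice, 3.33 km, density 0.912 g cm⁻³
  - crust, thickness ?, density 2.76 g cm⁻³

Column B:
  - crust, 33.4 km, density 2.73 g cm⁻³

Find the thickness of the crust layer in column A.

31.8 km

Take the compensation level at the base of the deeper column (depth z_c below the surface of column A) and equate Σ ρ_i t_i down to z_c; mantle fills any gap and the z_c terms cancel.
Column A: 3.33×0.912 + x×2.76 + (z_c − 3.33 − x)×3.39
Column B: 1.84×0 + 33.4×2.73 + (z_c − 1.84 − 33.4)×3.39
The z_c×3.39 term appears on both sides and cancels. Collect the known terms of each column as K = Σ(ρt)_known − 3.39 × (depth of known layers): K_A = 3.03696 − 3.39×3.33 = −8.25174; K_B = 91.182 − 3.39×(1.84 + 33.4) = −28.2816.
Balance: K_A − x×(3.39 − 2.76) = K_B, so x = (K_A − K_B)/(3.39 − 2.76) = 20.0299/0.63 = 31.8 km.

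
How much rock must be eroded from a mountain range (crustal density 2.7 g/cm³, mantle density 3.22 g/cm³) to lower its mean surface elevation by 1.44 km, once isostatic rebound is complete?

8.92 km

Net drop Δ = e − u = e − e ρ_c/ρ_m = e (ρ_m − ρ_c)/ρ_m.
e = Δ ρ_m/(ρ_m − ρ_c) = 1.44 km × 3.22/0.52 = 8.92 km.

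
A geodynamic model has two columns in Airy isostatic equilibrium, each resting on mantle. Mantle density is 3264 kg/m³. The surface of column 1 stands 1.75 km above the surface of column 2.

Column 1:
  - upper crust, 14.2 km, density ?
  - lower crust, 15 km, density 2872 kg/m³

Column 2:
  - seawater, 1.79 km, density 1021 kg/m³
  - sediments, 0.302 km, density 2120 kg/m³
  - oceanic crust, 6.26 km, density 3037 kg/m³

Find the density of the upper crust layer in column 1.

Take the compensation level at the base of the deeper column (depth z_c below the surface of column 1) and equate Σ ρ_i t_i down to z_c; mantle fills any gap and the z_c terms cancel.
Column 1: 14.2×ρ + 15×2872 + (z_c − 29.2)×3264
Column 2: 1.75×0 + 1.79×1021 + 0.302×2120 + 6.26×3037 + (z_c − 1.75 − 8.352)×3264
The z_c×3264 term appears on both sides and cancels. Collect the known terms of each column as K = Σ(ρt)_known − 3264 × (depth of known layers): K_1 = 43080 − 3264×29.2 = −52228.8; K_2 = 21479.45 − 3264×(1.75 + 8.352) = −11493.478.
Balance: K_1 + 14.2×ρ = K_2, so ρ = (K_2 − K_1)/14.2 = 40735.3/14.2 = 2870 kg/m³.

2870 kg/m³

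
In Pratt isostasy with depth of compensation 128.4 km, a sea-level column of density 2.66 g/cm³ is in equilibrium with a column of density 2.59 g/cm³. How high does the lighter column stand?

ρ_ref D = ρ (D + h) → h = D (ρ_ref − ρ)/ρ.
h = 128.4 km × (2.66 − 2.59)/2.59 = 3.47 km.

3.47 km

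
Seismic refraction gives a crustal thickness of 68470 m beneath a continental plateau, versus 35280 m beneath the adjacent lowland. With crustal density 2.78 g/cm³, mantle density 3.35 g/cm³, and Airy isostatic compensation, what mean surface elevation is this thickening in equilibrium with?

5650 m

Excess crust Δ = 68470 m − 35280 m = 33190 m, split between elevation h and root r with h + r = Δ.
Airy balance ρ_c h = (ρ_m − ρ_c) r gives r = h ρ_c/(ρ_m − ρ_c), so h (1 + ρ_c/(ρ_m − ρ_c)) = Δ, i.e. h = Δ (ρ_m − ρ_c)/ρ_m.
h = 33190 m × 0.57/3.35 = 5650 m.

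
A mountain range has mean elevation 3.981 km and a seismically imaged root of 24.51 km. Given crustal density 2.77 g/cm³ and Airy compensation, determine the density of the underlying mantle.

Airy balance: ρ_c h = (ρ_m − ρ_c) r → ρ_m = ρ_c (1 + h/r).
ρ_m = 2.77 × (1 + 3.981 km/24.51 km) = 3.22 g/cm³.

3.22 g/cm³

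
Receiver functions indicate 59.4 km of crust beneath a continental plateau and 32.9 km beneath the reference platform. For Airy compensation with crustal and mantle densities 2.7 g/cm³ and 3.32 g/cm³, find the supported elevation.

4.95 km

Excess crust Δ = 59.4 km − 32.9 km = 26.5 km, split between elevation h and root r with h + r = Δ.
Airy balance ρ_c h = (ρ_m − ρ_c) r gives r = h ρ_c/(ρ_m − ρ_c), so h (1 + ρ_c/(ρ_m − ρ_c)) = Δ, i.e. h = Δ (ρ_m − ρ_c)/ρ_m.
h = 26.5 km × 0.62/3.32 = 4.95 km.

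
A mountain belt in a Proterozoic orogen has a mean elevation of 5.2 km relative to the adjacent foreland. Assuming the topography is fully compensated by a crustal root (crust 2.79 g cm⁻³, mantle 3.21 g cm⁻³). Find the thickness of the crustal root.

34.5 km

Isostatic balance requires: the weight of the topography is balanced by the buoyancy of the root, ρ_c h = (ρ_m − ρ_c) r.
r = h · ρ_c / (ρ_m − ρ_c) = 5.2 km × 2.79 / (3.21 − 2.79) = 34.5 km.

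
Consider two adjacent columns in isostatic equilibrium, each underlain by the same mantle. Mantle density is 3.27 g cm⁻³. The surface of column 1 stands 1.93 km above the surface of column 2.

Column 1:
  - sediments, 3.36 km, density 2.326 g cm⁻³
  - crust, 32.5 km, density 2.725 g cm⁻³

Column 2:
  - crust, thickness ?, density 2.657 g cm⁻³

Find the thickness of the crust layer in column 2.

Take the compensation level at the base of the deeper column (depth z_c below the surface of column 1) and equate Σ ρ_i t_i down to z_c; mantle fills any gap and the z_c terms cancel.
Column 1: 3.36×2.326 + 32.5×2.725 + (z_c − 35.86)×3.27
Column 2: 1.93×0 + x×2.657 + (z_c − 1.93 − 0 − x)×3.27
The z_c×3.27 term appears on both sides and cancels. Collect the known terms of each column as K = Σ(ρt)_known − 3.27 × (depth of known layers): K_1 = 96.37786 − 3.27×35.86 = −20.88434; K_2 = 0 − 3.27×(1.93 + 0) = −6.3111.
Balance: K_1 = K_2 − x×(3.27 − 2.657), so x = (K_2 − K_1)/(3.27 − 2.657) = 14.5732/0.613 = 23.8 km.

23.8 km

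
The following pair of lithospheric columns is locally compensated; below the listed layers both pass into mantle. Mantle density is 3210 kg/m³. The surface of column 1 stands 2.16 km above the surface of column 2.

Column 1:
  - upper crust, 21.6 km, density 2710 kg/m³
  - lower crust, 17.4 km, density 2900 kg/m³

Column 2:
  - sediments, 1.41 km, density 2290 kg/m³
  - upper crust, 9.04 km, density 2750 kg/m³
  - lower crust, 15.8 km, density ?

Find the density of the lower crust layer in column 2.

2970 kg/m³

Take the compensation level at the base of the deeper column (depth z_c below the surface of column 1) and equate Σ ρ_i t_i down to z_c; mantle fills any gap and the z_c terms cancel.
Column 1: 21.6×2710 + 17.4×2900 + (z_c − 39)×3210
Column 2: 2.16×0 + 1.41×2290 + 9.04×2750 + 15.8×ρ + (z_c − 2.16 − 26.25)×3210
The z_c×3210 term appears on both sides and cancels. Collect the known terms of each column as K = Σ(ρt)_known − 3210 × (depth of known layers): K_1 = 108996 − 3210×39 = −16194; K_2 = 28088.9 − 3210×(2.16 + 26.25) = −63107.2.
Balance: K_1 = K_2 + 15.8×ρ, so ρ = (K_1 − K_2)/15.8 = 46913.2/15.8 = 2970 kg/m³.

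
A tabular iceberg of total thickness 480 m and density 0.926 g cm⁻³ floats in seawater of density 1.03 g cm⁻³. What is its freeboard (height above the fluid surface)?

48.5 m

Floating equilibrium: submerged depth d = t ρ_obj/ρ_fluid = 480 m × 0.926/1.03 = 431.5 m.
Freeboard = t − d = 480 m − 431.5 m = 48.5 m.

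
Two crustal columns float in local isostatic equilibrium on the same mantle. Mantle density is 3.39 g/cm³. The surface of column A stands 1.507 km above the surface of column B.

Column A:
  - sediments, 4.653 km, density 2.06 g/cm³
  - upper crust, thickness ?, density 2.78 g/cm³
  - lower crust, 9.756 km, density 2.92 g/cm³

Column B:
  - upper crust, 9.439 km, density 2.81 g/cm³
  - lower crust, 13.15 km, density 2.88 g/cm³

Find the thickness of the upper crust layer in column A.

Take the compensation level at the base of the deeper column (depth z_c below the surface of column A) and equate Σ ρ_i t_i down to z_c; mantle fills any gap and the z_c terms cancel.
Column A: 4.653×2.06 + x×2.78 + 9.756×2.92 + (z_c − 14.409 − x)×3.39
Column B: 1.507×0 + 9.439×2.81 + 13.15×2.88 + (z_c − 1.507 − 22.589)×3.39
The z_c×3.39 term appears on both sides and cancels. Collect the known terms of each column as K = Σ(ρt)_known − 3.39 × (depth of known layers): K_A = 38.0727 − 3.39×14.409 = −10.77381; K_B = 64.39559 − 3.39×(1.507 + 22.589) = −17.28985.
Balance: K_A − x×(3.39 − 2.78) = K_B, so x = (K_A − K_B)/(3.39 − 2.78) = 6.51604/0.61 = 10.7 km.

10.7 km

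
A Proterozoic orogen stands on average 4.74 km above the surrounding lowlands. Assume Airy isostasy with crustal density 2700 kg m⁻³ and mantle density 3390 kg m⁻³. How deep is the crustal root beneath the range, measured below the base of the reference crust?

Equating mass per unit area of the two columns: the weight of the topography is balanced by the buoyancy of the root, ρ_c h = (ρ_m − ρ_c) r.
r = h · ρ_c / (ρ_m − ρ_c) = 4.74 km × 2700 / (3390 − 2700) = 18.5 km.

18.5 km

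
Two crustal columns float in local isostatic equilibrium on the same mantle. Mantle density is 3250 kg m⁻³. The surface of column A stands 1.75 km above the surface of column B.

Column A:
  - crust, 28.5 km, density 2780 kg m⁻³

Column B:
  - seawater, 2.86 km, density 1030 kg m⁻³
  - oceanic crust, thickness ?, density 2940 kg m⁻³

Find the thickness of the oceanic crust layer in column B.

Take the compensation level at the base of the deeper column (depth z_c below the surface of column A) and equate Σ ρ_i t_i down to z_c; mantle fills any gap and the z_c terms cancel.
Column A: 28.5×2780 + (z_c − 28.5)×3250
Column B: 1.75×0 + 2.86×1030 + x×2940 + (z_c − 1.75 − 2.86 − x)×3250
The z_c×3250 term appears on both sides and cancels. Collect the known terms of each column as K = Σ(ρt)_known − 3250 × (depth of known layers): K_A = 79230 − 3250×28.5 = −13395; K_B = 2945.8 − 3250×(1.75 + 2.86) = −12036.7.
Balance: K_A = K_B − x×(3250 − 2940), so x = (K_B − K_A)/(3250 − 2940) = 1358.3/310 = 4.38 km.

4.38 km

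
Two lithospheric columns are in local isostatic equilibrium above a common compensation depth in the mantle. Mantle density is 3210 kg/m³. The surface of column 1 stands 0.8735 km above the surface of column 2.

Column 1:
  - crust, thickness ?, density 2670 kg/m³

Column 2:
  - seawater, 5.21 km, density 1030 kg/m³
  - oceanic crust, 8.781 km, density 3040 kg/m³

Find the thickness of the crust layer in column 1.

29 km

Take the compensation level at the base of the deeper column (depth z_c below the surface of column 1) and equate Σ ρ_i t_i down to z_c; mantle fills any gap and the z_c terms cancel.
Column 1: x×2670 + (z_c − 0 − x)×3210
Column 2: 0.8735×0 + 5.21×1030 + 8.781×3040 + (z_c − 0.8735 − 13.991)×3210
The z_c×3210 term appears on both sides and cancels. Collect the known terms of each column as K = Σ(ρt)_known − 3210 × (depth of known layers): K_1 = 0 − 3210×0 = 0; K_2 = 32060.54 − 3210×(0.8735 + 13.991) = −15654.505.
Balance: K_1 − x×(3210 − 2670) = K_2, so x = (K_1 − K_2)/(3210 − 2670) = 15654.5/540 = 29 km.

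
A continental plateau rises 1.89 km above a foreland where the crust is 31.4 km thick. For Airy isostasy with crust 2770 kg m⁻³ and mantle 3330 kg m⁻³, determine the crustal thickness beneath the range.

42.6 km

Root depth r = h ρ_c / (ρ_m − ρ_c) = 1.89 km × 2770 / 560 = 9.349 km.
Total thickness = T + h + r = 31.4 km + 1.89 km + 9.349 km = 42.6 km.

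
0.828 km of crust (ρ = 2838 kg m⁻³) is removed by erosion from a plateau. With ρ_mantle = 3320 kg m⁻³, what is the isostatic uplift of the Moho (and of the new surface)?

0.708 km

Unloading: uplift u = e ρ_c/ρ_m = 0.828 km × 2838/3320 = 0.708 km.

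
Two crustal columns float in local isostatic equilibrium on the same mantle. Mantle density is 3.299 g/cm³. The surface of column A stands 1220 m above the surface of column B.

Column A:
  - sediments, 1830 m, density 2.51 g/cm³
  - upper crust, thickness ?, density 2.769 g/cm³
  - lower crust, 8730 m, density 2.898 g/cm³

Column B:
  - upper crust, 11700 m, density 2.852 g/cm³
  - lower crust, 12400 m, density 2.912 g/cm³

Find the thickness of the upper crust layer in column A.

17200 m

Take the compensation level at the base of the deeper column (depth z_c below the surface of column A) and equate Σ ρ_i t_i down to z_c; mantle fills any gap and the z_c terms cancel.
Column A: 1830×2.51 + x×2.769 + 8730×2.898 + (z_c − 10560 − x)×3.299
Column B: 1220×0 + 11700×2.852 + 12400×2.912 + (z_c − 1220 − 24100)×3.299
The z_c×3.299 term appears on both sides and cancels. Collect the known terms of each column as K = Σ(ρt)_known − 3.299 × (depth of known layers): K_A = 29892.84 − 3.299×10560 = −4944.6; K_B = 69477.2 − 3.299×(1220 + 24100) = −14053.48.
Balance: K_A − x×(3.299 − 2.769) = K_B, so x = (K_A − K_B)/(3.299 − 2.769) = 9108.88/0.53 = 17200 m.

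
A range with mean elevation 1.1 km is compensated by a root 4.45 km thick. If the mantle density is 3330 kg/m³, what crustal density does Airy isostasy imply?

ρ_c h = (ρ_m − ρ_c) r → ρ_c (h + r) = ρ_m r → ρ_c = ρ_m r / (h + r).
ρ_c = 3330 × 4.45 km / (1.1 km + 4.45 km) = 2670 kg/m³.

2670 kg/m³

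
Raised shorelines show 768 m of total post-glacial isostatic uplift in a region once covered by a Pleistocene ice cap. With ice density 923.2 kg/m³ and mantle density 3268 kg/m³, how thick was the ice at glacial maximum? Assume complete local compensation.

2720 m

u = t ρ_ice/ρ_m → t = u ρ_m/ρ_ice = 768 m × 3268/923.2 = 2720 m.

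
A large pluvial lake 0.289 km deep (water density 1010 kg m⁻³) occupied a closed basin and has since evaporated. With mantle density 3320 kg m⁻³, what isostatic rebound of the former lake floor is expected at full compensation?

u = d ρ_w/ρ_m = 0.289 km × 1010/3320 = 0.0879 km.

0.0879 km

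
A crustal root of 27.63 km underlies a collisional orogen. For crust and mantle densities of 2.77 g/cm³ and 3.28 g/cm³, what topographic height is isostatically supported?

5.09 km

Equating mass per unit area of the two columns: ρ_c h = (ρ_m − ρ_c) r.
h = r (ρ_m − ρ_c) / ρ_c = 27.63 km × (3.28 − 2.77) / 2.77 = 5.09 km.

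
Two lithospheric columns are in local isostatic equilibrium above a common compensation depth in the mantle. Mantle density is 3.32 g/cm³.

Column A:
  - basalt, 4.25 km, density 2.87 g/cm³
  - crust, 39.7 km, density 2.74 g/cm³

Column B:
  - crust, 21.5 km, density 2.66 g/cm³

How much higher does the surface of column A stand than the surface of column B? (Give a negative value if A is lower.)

For any compensation level in the mantle, the mantle terms cancel and isostasy reduces to e = (Σt_A − Σt_B) − (Σ(ρt)_A − Σ(ρt)_B) / ρ_m.
Σt_A = 43.95 km; Σt_B = 21.5 km; Σ(ρt)_A = 120.9755; Σ(ρt)_B = 57.19 (in km·g/cm³).
e = (43.95 − 21.5) − (120.9755 − 57.19) / 3.32 = 3.24 km.

3.24 km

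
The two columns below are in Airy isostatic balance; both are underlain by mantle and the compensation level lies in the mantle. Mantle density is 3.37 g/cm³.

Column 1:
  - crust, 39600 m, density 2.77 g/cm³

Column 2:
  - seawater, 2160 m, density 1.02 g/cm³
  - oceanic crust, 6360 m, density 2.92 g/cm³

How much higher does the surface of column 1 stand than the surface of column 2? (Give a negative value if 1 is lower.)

For any compensation level in the mantle, the mantle terms cancel and isostasy reduces to e = (Σt_1 − Σt_2) − (Σ(ρt)_1 − Σ(ρt)_2) / ρ_m.
Σt_1 = 39600 m; Σt_2 = 8520 m; Σ(ρt)_1 = 109692; Σ(ρt)_2 = 20774.4 (in m·g/cm³).
e = (39600 − 8520) − (109692 − 20774.4) / 3.37 = 4690 m.

4690 m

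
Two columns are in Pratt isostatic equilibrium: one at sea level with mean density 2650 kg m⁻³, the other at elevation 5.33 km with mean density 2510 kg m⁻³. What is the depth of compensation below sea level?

ρ_ref D = ρ (D + h) → D (ρ_ref − ρ) = ρ h.
D = ρ h/(ρ_ref − ρ) = 2510 × 5.33 km/(2650 − 2510) = 95.6 km.

95.6 km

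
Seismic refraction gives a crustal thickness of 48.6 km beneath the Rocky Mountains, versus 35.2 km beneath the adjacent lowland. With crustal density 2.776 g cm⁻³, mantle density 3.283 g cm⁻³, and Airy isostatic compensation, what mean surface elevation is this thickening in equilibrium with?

2.07 km

Excess crust Δ = 48.6 km − 35.2 km = 13.4 km, split between elevation h and root r with h + r = Δ.
Airy balance ρ_c h = (ρ_m − ρ_c) r gives r = h ρ_c/(ρ_m − ρ_c), so h (1 + ρ_c/(ρ_m − ρ_c)) = Δ, i.e. h = Δ (ρ_m − ρ_c)/ρ_m.
h = 13.4 km × 0.507/3.283 = 2.07 km.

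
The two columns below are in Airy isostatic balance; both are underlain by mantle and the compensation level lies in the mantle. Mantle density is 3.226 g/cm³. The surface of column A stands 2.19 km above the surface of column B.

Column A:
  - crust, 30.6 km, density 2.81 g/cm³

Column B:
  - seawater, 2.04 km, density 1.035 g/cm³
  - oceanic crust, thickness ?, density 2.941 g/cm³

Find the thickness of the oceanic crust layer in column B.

4.19 km

Take the compensation level at the base of the deeper column (depth z_c below the surface of column A) and equate Σ ρ_i t_i down to z_c; mantle fills any gap and the z_c terms cancel.
Column A: 30.6×2.81 + (z_c − 30.6)×3.226
Column B: 2.19×0 + 2.04×1.035 + x×2.941 + (z_c − 2.19 − 2.04 − x)×3.226
The z_c×3.226 term appears on both sides and cancels. Collect the known terms of each column as K = Σ(ρt)_known − 3.226 × (depth of known layers): K_A = 85.986 − 3.226×30.6 = −12.7296; K_B = 2.1114 − 3.226×(2.19 + 2.04) = −11.53458.
Balance: K_A = K_B − x×(3.226 − 2.941), so x = (K_B − K_A)/(3.226 − 2.941) = 1.19502/0.285 = 4.19 km.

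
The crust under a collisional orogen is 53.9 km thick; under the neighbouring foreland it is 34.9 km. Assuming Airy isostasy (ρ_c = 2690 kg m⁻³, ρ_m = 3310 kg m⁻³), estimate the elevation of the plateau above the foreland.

3.56 km

Excess crust Δ = 53.9 km − 34.9 km = 19 km, split between elevation h and root r with h + r = Δ.
Airy balance ρ_c h = (ρ_m − ρ_c) r gives r = h ρ_c/(ρ_m − ρ_c), so h (1 + ρ_c/(ρ_m − ρ_c)) = Δ, i.e. h = Δ (ρ_m − ρ_c)/ρ_m.
h = 19 km × 620/3310 = 3.56 km.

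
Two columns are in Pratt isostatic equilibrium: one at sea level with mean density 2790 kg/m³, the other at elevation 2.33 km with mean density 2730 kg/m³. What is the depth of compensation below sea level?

ρ_ref D = ρ (D + h) → D (ρ_ref − ρ) = ρ h.
D = ρ h/(ρ_ref − ρ) = 2730 × 2.33 km/(2790 − 2730) = 106 km.

106 km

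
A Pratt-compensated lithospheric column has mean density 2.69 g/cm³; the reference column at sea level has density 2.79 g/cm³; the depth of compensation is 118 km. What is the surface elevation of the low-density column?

4.39 km

ρ_ref D = ρ (D + h) → h = D (ρ_ref − ρ)/ρ.
h = 118 km × (2.79 − 2.69)/2.69 = 4.39 km.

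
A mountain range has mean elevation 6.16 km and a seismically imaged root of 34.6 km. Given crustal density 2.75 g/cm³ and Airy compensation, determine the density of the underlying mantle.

Airy balance: ρ_c h = (ρ_m − ρ_c) r → ρ_m = ρ_c (1 + h/r).
ρ_m = 2.75 × (1 + 6.16 km/34.6 km) = 3.24 g/cm³.

3.24 g/cm³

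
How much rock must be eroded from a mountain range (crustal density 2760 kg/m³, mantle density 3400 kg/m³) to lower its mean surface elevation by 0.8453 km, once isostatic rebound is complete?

Net drop Δ = e − u = e − e ρ_c/ρ_m = e (ρ_m − ρ_c)/ρ_m.
e = Δ ρ_m/(ρ_m − ρ_c) = 0.8453 km × 3400/640 = 4.49 km.

4.49 km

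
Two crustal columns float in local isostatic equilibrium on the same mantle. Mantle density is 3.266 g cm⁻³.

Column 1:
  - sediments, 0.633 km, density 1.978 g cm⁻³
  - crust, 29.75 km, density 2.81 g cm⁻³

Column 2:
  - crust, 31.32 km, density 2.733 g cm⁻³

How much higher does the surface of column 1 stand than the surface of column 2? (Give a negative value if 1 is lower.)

−0.708 km

For any compensation level in the mantle, the mantle terms cancel and isostasy reduces to e = (Σt_1 − Σt_2) − (Σ(ρt)_1 − Σ(ρt)_2) / ρ_m.
Σt_1 = 30.383 km; Σt_2 = 31.32 km; Σ(ρt)_1 = 84.849574; Σ(ρt)_2 = 85.59756 (in km·g cm⁻³).
e = (30.383 − 31.32) − (84.849574 − 85.59756) / 3.266 = −0.708 km.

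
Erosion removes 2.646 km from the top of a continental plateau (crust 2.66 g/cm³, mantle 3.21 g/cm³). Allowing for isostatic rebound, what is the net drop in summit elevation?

Rebound u = e ρ_c/ρ_m = 2.646 km × 2.66/3.21 = 2.193 km.
Net surface drop = e − u = 2.646 km − 2.193 km = e (ρ_m − ρ_c)/ρ_m = 0.453 km.

0.453 km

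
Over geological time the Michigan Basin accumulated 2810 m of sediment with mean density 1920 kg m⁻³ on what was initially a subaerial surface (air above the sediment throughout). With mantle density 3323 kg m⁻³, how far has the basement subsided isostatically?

Subaerial load: s = t ρ_sed / ρ_m = 2810 m × 1920/3323 = 1620 m.

1620 m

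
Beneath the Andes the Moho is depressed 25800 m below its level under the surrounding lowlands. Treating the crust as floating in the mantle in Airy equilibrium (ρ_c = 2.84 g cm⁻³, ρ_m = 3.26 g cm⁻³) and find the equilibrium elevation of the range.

Equating mass per unit area of the two columns: ρ_c h = (ρ_m − ρ_c) r.
h = r (ρ_m − ρ_c) / ρ_c = 25800 m × (3.26 − 2.84) / 2.84 = 3820 m.

3820 m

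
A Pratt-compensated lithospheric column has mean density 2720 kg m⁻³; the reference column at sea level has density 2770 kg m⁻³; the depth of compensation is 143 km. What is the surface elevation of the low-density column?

ρ_ref D = ρ (D + h) → h = D (ρ_ref − ρ)/ρ.
h = 143 km × (2770 − 2720)/2720 = 2.63 km.

2.63 km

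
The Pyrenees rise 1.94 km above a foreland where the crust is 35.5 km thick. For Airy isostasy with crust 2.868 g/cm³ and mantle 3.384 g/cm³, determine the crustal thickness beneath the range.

Root depth r = h ρ_c / (ρ_m − ρ_c) = 1.94 km × 2.868 / 0.516 = 10.78 km.
Total thickness = T + h + r = 35.5 km + 1.94 km + 10.78 km = 48.2 km.

48.2 km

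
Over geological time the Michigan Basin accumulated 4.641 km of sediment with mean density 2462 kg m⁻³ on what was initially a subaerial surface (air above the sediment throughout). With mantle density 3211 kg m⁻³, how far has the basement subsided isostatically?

3.56 km

Subaerial load: s = t ρ_sed / ρ_m = 4.641 km × 2462/3211 = 3.56 km.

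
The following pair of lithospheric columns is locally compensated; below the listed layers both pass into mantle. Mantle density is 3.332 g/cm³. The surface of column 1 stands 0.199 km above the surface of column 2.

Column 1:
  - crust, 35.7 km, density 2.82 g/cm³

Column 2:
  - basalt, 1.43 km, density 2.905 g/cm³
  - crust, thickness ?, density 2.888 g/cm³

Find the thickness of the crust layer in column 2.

Take the compensation level at the base of the deeper column (depth z_c below the surface of column 1) and equate Σ ρ_i t_i down to z_c; mantle fills any gap and the z_c terms cancel.
Column 1: 35.7×2.82 + (z_c − 35.7)×3.332
Column 2: 0.199×0 + 1.43×2.905 + x×2.888 + (z_c − 0.199 − 1.43 − x)×3.332
The z_c×3.332 term appears on both sides and cancels. Collect the known terms of each column as K = Σ(ρt)_known − 3.332 × (depth of known layers): K_1 = 100.674 − 3.332×35.7 = −18.2784; K_2 = 4.15415 − 3.332×(0.199 + 1.43) = −1.273678.
Balance: K_1 = K_2 − x×(3.332 − 2.888), so x = (K_2 − K_1)/(3.332 − 2.888) = 17.0047/0.444 = 38.3 km.

38.3 km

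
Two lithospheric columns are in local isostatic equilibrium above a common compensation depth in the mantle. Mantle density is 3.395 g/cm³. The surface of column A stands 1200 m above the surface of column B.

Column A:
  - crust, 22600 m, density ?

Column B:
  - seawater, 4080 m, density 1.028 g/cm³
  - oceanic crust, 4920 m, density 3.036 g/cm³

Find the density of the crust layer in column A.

Take the compensation level at the base of the deeper column (depth z_c below the surface of column A) and equate Σ ρ_i t_i down to z_c; mantle fills any gap and the z_c terms cancel.
Column A: 22600×ρ + (z_c − 22600)×3.395
Column B: 1200×0 + 4080×1.028 + 4920×3.036 + (z_c − 1200 − 9000)×3.395
The z_c×3.395 term appears on both sides and cancels. Collect the known terms of each column as K = Σ(ρt)_known − 3.395 × (depth of known layers): K_A = 0 − 3.395×22600 = −76727; K_B = 19131.36 − 3.395×(1200 + 9000) = −15497.64.
Balance: K_A + 22600×ρ = K_B, so ρ = (K_B − K_A)/22600 = 61229.4/22600 = 2.71 g/cm³.

2.71 g/cm³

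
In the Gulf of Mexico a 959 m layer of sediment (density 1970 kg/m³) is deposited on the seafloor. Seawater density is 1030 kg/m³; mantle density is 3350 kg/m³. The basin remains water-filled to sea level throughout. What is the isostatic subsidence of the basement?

389 m

Submarine loading: the sediment displaces seawater, and the subsidence is in turn flooded, so s (ρ_m − ρ_w) = t (ρ_sed − ρ_w).
s = 959 m × (1970 − 1030) / (3350 − 1030) = 389 m.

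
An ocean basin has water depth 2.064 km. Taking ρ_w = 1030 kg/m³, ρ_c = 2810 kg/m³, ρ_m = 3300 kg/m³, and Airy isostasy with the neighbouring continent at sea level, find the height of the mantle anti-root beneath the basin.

Equating mass per unit area of the two columns: replacing crust with seawater at the top is compensated by replacing crust with mantle at the base: d (ρ_c − ρ_w) = a (ρ_m − ρ_c).
a = d (ρ_c − ρ_w)/(ρ_m − ρ_c) = 2.064 km × 1780/490 = 7.5 km.

7.5 km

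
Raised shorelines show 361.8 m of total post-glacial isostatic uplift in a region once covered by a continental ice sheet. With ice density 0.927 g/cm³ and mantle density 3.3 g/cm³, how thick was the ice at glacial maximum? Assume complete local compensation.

1290 m

u = t ρ_ice/ρ_m → t = u ρ_m/ρ_ice = 361.8 m × 3.3/0.927 = 1290 m.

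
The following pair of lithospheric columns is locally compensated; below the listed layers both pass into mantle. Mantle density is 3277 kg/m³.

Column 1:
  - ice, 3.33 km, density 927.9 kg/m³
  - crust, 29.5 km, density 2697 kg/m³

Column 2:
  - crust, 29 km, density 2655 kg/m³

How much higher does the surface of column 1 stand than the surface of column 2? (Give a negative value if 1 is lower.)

2.1 km

For any compensation level in the mantle, the mantle terms cancel and isostasy reduces to e = (Σt_1 − Σt_2) − (Σ(ρt)_1 − Σ(ρt)_2) / ρ_m.
Σt_1 = 32.83 km; Σt_2 = 29 km; Σ(ρt)_1 = 82651.407; Σ(ρt)_2 = 76995 (in km·kg/m³).
e = (32.83 − 29) − (82651.407 − 76995) / 3277 = 2.1 km.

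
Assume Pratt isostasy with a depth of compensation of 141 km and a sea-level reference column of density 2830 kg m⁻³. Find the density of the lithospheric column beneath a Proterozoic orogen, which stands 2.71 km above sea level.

2780 kg m⁻³

Pratt balance: ρ_ref D = ρ (D + h).
ρ = ρ_ref D/(D + h) = 2830 × 141 km/(141 km + 2.71 km) = 2780 kg m⁻³.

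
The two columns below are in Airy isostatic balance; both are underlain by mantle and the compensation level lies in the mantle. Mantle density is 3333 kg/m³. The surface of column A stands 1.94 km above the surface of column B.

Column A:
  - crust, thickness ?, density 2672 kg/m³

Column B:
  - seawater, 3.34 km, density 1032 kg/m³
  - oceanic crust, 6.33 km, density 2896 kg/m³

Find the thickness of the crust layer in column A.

25.6 km

Take the compensation level at the base of the deeper column (depth z_c below the surface of column A) and equate Σ ρ_i t_i down to z_c; mantle fills any gap and the z_c terms cancel.
Column A: x×2672 + (z_c − 0 − x)×3333
Column B: 1.94×0 + 3.34×1032 + 6.33×2896 + (z_c − 1.94 − 9.67)×3333
The z_c×3333 term appears on both sides and cancels. Collect the known terms of each column as K = Σ(ρt)_known − 3333 × (depth of known layers): K_A = 0 − 3333×0 = 0; K_B = 21778.56 − 3333×(1.94 + 9.67) = −16917.57.
Balance: K_A − x×(3333 − 2672) = K_B, so x = (K_A − K_B)/(3333 − 2672) = 16917.6/661 = 25.6 km.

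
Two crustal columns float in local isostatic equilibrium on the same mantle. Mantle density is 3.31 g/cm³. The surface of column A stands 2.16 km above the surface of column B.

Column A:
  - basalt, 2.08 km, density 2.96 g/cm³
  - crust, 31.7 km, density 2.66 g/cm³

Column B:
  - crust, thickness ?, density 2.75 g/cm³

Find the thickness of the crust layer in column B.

25.3 km

Take the compensation level at the base of the deeper column (depth z_c below the surface of column A) and equate Σ ρ_i t_i down to z_c; mantle fills any gap and the z_c terms cancel.
Column A: 2.08×2.96 + 31.7×2.66 + (z_c − 33.78)×3.31
Column B: 2.16×0 + x×2.75 + (z_c − 2.16 − 0 − x)×3.31
The z_c×3.31 term appears on both sides and cancels. Collect the known terms of each column as K = Σ(ρt)_known − 3.31 × (depth of known layers): K_A = 90.4788 − 3.31×33.78 = −21.333; K_B = 0 − 3.31×(2.16 + 0) = −7.1496.
Balance: K_A = K_B − x×(3.31 − 2.75), so x = (K_B − K_A)/(3.31 − 2.75) = 14.1834/0.56 = 25.3 km.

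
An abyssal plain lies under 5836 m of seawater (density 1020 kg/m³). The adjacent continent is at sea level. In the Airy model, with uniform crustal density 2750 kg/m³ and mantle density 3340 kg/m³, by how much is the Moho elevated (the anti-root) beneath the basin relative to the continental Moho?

17100 m

For local isostatic compensation: replacing crust with seawater at the top is compensated by replacing crust with mantle at the base: d (ρ_c − ρ_w) = a (ρ_m − ρ_c).
a = d (ρ_c − ρ_w)/(ρ_m − ρ_c) = 5836 m × 1730/590 = 17100 m.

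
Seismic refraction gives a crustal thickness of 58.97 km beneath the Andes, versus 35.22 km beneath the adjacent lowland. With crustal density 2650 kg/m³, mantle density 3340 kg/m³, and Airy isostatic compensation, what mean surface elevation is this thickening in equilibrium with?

Excess crust Δ = 58.97 km − 35.22 km = 23.75 km, split between elevation h and root r with h + r = Δ.
Airy balance ρ_c h = (ρ_m − ρ_c) r gives r = h ρ_c/(ρ_m − ρ_c), so h (1 + ρ_c/(ρ_m − ρ_c)) = Δ, i.e. h = Δ (ρ_m − ρ_c)/ρ_m.
h = 23.75 km × 690/3340 = 4.91 km.

4.91 km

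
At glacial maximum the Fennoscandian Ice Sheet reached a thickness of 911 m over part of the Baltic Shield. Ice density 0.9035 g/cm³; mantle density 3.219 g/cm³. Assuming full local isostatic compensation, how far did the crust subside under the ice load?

Isostatic balance requires: the ice load ρ_ice t is balanced by mantle displaced below, ρ_m s.
s = t ρ_ice / ρ_m = 911 m × 0.9035/3.219 = 256 m.

256 m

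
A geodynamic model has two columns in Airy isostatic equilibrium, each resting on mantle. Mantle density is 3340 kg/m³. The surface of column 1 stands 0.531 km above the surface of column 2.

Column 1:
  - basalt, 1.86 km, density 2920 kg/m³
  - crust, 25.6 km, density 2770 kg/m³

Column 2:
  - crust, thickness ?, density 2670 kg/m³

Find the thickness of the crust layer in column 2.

Take the compensation level at the base of the deeper column (depth z_c below the surface of column 1) and equate Σ ρ_i t_i down to z_c; mantle fills any gap and the z_c terms cancel.
Column 1: 1.86×2920 + 25.6×2770 + (z_c − 27.46)×3340
Column 2: 0.531×0 + x×2670 + (z_c − 0.531 − 0 − x)×3340
The z_c×3340 term appears on both sides and cancels. Collect the known terms of each column as K = Σ(ρt)_known − 3340 × (depth of known layers): K_1 = 76343.2 − 3340×27.46 = −15373.2; K_2 = 0 − 3340×(0.531 + 0) = −1773.54.
Balance: K_1 = K_2 − x×(3340 − 2670), so x = (K_2 − K_1)/(3340 − 2670) = 13599.7/670 = 20.3 km.

20.3 km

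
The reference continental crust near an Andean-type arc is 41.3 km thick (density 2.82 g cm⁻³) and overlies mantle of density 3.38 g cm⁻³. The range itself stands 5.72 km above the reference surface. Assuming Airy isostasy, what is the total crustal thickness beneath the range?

75.8 km

Root depth r = h ρ_c / (ρ_m − ρ_c) = 5.72 km × 2.82 / 0.56 = 28.8 km.
Total thickness = T + h + r = 41.3 km + 5.72 km + 28.8 km = 75.8 km.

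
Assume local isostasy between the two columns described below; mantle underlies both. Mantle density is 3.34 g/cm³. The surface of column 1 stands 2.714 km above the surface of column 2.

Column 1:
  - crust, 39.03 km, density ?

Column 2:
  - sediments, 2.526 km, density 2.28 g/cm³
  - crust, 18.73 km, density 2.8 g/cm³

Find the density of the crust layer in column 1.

2.78 g/cm³

Take the compensation level at the base of the deeper column (depth z_c below the surface of column 1) and equate Σ ρ_i t_i down to z_c; mantle fills any gap and the z_c terms cancel.
Column 1: 39.03×ρ + (z_c − 39.03)×3.34
Column 2: 2.714×0 + 2.526×2.28 + 18.73×2.8 + (z_c − 2.714 − 21.256)×3.34
The z_c×3.34 term appears on both sides and cancels. Collect the known terms of each column as K = Σ(ρt)_known − 3.34 × (depth of known layers): K_1 = 0 − 3.34×39.03 = −130.3602; K_2 = 58.20328 − 3.34×(2.714 + 21.256) = −21.85652.
Balance: K_1 + 39.03×ρ = K_2, so ρ = (K_2 − K_1)/39.03 = 108.504/39.03 = 2.78 g/cm³.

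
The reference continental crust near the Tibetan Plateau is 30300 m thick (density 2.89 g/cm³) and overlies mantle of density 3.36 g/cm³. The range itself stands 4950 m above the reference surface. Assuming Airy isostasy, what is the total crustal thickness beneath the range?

Root depth r = h ρ_c / (ρ_m − ρ_c) = 4950 m × 2.89 / 0.47 = 30440 m.
Total thickness = T + h + r = 30300 m + 4950 m + 30440 m = 65700 m.

65700 m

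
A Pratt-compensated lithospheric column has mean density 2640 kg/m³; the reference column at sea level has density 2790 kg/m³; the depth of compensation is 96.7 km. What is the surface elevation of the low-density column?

5.49 km

ρ_ref D = ρ (D + h) → h = D (ρ_ref − ρ)/ρ.
h = 96.7 km × (2790 − 2640)/2640 = 5.49 km.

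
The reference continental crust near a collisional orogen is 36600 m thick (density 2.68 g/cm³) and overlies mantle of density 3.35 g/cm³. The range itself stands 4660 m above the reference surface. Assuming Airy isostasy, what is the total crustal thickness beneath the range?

Root depth r = h ρ_c / (ρ_m − ρ_c) = 4660 m × 2.68 / 0.67 = 18640 m.
Total thickness = T + h + r = 36600 m + 4660 m + 18640 m = 59900 m.

59900 m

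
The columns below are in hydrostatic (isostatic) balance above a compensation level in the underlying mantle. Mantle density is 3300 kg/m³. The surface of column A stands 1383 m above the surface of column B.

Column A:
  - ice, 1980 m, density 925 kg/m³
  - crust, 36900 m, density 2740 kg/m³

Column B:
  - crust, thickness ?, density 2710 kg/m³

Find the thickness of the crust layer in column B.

Take the compensation level at the base of the deeper column (depth z_c below the surface of column A) and equate Σ ρ_i t_i down to z_c; mantle fills any gap and the z_c terms cancel.
Column A: 1980×925 + 36900×2740 + (z_c − 38880)×3300
Column B: 1383×0 + x×2710 + (z_c − 1383 − 0 − x)×3300
The z_c×3300 term appears on both sides and cancels. Collect the known terms of each column as K = Σ(ρt)_known − 3300 × (depth of known layers): K_A = 102937500 − 3300×38880 = −25366500; K_B = 0 − 3300×(1383 + 0) = −4563900.
Balance: K_A = K_B − x×(3300 − 2710), so x = (K_B − K_A)/(3300 − 2710) = 20802600/590 = 35300 m.

35300 m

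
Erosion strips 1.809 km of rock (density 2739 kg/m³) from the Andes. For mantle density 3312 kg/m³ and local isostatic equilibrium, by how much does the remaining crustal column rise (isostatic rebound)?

1.5 km

Unloading: uplift u = e ρ_c/ρ_m = 1.809 km × 2739/3312 = 1.5 km.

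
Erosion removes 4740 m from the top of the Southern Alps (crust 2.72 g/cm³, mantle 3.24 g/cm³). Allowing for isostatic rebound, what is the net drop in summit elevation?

Rebound u = e ρ_c/ρ_m = 4740 m × 2.72/3.24 = 3979 m.
Net surface drop = e − u = 4740 m − 3979 m = e (ρ_m − ρ_c)/ρ_m = 761 m.

761 m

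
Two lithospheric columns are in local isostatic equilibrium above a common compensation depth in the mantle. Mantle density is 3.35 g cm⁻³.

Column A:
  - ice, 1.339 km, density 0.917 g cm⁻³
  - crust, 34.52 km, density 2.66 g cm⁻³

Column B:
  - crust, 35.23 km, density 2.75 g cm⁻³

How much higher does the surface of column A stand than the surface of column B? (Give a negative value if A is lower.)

1.77 km

For any compensation level in the mantle, the mantle terms cancel and isostasy reduces to e = (Σt_A − Σt_B) − (Σ(ρt)_A − Σ(ρt)_B) / ρ_m.
Σt_A = 35.859 km; Σt_B = 35.23 km; Σ(ρt)_A = 93.051063; Σ(ρt)_B = 96.8825 (in km·g cm⁻³).
e = (35.859 − 35.23) − (93.051063 − 96.8825) / 3.35 = 1.77 km.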